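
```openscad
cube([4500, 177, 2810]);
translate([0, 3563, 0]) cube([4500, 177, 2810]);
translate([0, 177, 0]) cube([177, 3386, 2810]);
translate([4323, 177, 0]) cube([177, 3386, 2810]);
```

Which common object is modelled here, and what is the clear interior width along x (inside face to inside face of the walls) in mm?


A house (or room) frame. The interior width is 4146 mm.

Four 2810 mm walls enclosing a rectangle with no floor or roof — a room or house frame. Outside width is 4500 mm and wall thickness is 177 mm, so the interior width is 4500 − 2 × 177 = 4146 mm.


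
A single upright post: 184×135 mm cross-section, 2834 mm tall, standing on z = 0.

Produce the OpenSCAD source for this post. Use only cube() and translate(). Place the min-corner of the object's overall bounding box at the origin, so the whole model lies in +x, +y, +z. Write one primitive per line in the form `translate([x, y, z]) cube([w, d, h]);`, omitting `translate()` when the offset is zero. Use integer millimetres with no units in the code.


cube([184, 135, 2834]);


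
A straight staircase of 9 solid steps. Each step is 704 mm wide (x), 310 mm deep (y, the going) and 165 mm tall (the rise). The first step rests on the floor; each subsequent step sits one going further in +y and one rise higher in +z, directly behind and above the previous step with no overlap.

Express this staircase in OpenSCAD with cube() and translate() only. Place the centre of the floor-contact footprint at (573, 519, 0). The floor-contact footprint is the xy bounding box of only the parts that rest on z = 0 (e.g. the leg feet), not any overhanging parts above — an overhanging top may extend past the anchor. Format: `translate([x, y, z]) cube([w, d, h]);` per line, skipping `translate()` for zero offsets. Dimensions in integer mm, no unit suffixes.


translate([221, 364, 0]) cube([704, 310, 165]);
translate([221, 674, 165]) cube([704, 310, 165]);
translate([221, 984, 330]) cube([704, 310, 165]);
translate([221, 1294, 495]) cube([704, 310, 165]);
translate([221, 1604, 660]) cube([704, 310, 165]);
translate([221, 1914, 825]) cube([704, 310, 165]);
translate([221, 2224, 990]) cube([704, 310, 165]);
translate([221, 2534, 1155]) cube([704, 310, 165]);
translate([221, 2844, 1320]) cube([704, 310, 165]);


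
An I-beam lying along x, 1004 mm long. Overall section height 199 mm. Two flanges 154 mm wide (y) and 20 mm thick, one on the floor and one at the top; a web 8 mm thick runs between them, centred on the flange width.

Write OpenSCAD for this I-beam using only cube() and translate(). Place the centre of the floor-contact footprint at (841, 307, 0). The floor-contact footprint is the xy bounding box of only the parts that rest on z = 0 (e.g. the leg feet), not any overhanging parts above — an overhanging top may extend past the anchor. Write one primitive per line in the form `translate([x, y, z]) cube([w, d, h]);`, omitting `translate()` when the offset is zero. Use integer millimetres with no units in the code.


translate([339, 230, 0]) cube([1004, 154, 20]);
translate([339, 303, 20]) cube([1004, 8, 159]);
translate([339, 230, 179]) cube([1004, 154, 20]);


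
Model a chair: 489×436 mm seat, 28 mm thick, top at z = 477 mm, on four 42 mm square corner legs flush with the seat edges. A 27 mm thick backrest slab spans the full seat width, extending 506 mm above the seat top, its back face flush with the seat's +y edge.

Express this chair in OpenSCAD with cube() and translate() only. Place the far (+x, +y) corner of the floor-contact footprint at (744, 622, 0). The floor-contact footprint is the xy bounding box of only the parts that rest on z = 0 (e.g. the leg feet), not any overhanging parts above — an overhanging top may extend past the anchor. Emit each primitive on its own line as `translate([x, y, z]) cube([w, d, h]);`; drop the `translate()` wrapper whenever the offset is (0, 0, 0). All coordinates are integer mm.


// leg_h = 477 - 28 = 449
translate([255, 186, 449]) cube([489, 436, 28]);
translate([255, 186, 0]) cube([42, 42, 449]);
translate([702, 186, 0]) cube([42, 42, 449]);
translate([255, 580, 0]) cube([42, 42, 449]);
translate([702, 580, 0]) cube([42, 42, 449]);
translate([255, 595, 477]) cube([489, 27, 506]);


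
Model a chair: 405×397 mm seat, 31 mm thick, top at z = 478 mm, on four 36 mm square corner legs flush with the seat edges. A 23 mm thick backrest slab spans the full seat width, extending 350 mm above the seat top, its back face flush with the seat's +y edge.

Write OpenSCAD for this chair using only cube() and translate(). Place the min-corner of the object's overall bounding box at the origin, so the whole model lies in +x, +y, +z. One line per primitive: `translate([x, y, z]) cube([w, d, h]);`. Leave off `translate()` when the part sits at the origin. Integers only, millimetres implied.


translate([0, 0, 447]) cube([405, 397, 31]);
cube([36, 36, 447]);
translate([369, 0, 0]) cube([36, 36, 447]);
translate([0, 361, 0]) cube([36, 36, 447]);
translate([369, 361, 0]) cube([36, 36, 447]);
translate([0, 374, 478]) cube([405, 23, 350]);


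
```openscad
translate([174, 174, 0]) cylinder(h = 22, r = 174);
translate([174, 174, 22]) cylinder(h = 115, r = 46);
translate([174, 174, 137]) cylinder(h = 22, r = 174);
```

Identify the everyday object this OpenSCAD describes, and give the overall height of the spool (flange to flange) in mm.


A spool. The overall height is 159 mm.

Three coaxial cylinders, large–small–large — a spool. Two 22 mm flanges and a 115 mm core give 22 + 115 + 22 = 159 mm.


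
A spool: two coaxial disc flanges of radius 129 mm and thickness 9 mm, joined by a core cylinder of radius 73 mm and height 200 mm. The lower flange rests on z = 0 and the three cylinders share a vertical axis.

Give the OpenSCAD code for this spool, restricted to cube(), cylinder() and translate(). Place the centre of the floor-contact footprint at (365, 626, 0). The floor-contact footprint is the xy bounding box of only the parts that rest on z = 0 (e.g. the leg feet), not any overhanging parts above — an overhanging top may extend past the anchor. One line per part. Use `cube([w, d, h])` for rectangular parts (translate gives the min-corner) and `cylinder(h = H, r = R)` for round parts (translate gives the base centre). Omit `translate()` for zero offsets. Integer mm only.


translate([365, 626, 0]) cylinder(h = 9, r = 129);
translate([365, 626, 9]) cylinder(h = 200, r = 73);
translate([365, 626, 209]) cylinder(h = 9, r = 129);


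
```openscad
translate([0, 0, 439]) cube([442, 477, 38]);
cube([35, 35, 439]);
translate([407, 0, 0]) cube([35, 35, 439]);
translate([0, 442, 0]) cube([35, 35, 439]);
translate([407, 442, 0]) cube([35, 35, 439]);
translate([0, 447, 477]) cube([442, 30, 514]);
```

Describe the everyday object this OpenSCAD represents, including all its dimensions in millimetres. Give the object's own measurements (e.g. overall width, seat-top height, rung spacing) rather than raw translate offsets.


A chair. The seat is a 442×477×38 mm slab with its top at z = 477 mm, on four 35×35 mm corner legs (flush with the seat edges, standing on z = 0). A flat backrest 30 mm thick, 514 mm tall, spans the full seat width and rises from the seat top along its +y edge, rear face flush with the rear of the seat.


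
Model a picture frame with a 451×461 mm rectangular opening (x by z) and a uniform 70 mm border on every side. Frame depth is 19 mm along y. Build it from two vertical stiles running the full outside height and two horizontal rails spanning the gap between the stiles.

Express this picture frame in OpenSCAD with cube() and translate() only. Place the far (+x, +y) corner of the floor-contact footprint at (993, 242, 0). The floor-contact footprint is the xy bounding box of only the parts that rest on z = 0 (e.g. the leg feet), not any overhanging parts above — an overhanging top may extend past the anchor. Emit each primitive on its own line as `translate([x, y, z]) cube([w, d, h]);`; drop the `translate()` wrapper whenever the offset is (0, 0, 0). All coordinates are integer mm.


translate([402, 223, 0]) cube([70, 19, 601]);
translate([923, 223, 0]) cube([70, 19, 601]);
translate([472, 223, 0]) cube([451, 19, 70]);
translate([472, 223, 531]) cube([451, 19, 70]);


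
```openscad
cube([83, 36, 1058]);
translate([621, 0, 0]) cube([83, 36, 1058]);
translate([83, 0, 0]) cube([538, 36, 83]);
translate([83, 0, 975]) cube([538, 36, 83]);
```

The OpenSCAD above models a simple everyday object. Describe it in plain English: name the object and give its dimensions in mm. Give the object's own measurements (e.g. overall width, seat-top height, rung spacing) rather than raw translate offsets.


A rectangular picture frame lying in the x–z plane (depth along y). The opening is 538 mm wide (x) by 892 mm tall (z), surrounded by a border 83 mm wide on all four sides. The frame is 36 mm deep and is made of two full-height vertical stiles with two horizontal rails fitted between them.


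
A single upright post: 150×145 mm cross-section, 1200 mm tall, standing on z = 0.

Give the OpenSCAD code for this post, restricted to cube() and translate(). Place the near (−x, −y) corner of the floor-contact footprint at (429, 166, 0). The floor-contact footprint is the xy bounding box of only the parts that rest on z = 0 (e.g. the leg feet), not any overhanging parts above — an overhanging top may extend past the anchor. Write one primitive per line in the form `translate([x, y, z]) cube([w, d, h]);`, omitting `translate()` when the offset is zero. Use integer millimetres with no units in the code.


translate([429, 166, 0]) cube([150, 145, 1200]);


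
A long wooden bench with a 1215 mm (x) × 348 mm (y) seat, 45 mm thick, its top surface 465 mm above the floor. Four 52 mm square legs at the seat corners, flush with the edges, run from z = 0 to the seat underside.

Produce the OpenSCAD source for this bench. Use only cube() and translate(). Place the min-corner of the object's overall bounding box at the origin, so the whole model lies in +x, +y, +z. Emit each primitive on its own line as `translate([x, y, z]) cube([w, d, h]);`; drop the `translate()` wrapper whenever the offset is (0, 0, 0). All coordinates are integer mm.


translate([0, 0, 420]) cube([1215, 348, 45]);
cube([52, 52, 420]);
translate([0, 296, 0]) cube([52, 52, 420]);
translate([1163, 0, 0]) cube([52, 52, 420]);
translate([1163, 296, 0]) cube([52, 52, 420]);


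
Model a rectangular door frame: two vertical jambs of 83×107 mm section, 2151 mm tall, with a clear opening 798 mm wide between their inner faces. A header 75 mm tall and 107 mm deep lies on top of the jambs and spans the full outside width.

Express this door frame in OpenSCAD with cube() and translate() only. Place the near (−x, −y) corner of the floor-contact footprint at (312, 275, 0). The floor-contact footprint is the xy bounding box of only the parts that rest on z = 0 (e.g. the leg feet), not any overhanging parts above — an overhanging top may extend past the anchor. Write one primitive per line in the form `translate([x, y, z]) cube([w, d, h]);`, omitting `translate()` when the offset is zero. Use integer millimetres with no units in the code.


translate([312, 275, 0]) cube([83, 107, 2151]);
translate([1193, 275, 0]) cube([83, 107, 2151]);
translate([312, 275, 2151]) cube([964, 107, 75]);


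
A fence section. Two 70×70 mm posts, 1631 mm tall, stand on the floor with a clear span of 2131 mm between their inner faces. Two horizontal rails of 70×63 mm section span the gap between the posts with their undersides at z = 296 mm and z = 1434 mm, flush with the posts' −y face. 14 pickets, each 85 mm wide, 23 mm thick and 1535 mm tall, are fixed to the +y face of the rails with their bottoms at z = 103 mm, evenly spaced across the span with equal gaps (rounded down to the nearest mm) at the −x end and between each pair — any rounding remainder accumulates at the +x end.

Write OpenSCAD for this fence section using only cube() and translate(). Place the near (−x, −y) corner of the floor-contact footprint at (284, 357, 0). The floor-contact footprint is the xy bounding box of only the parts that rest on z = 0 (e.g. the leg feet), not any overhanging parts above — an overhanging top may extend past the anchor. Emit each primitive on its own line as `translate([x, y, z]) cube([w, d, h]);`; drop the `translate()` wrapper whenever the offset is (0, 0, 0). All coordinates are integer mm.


translate([284, 357, 0]) cube([70, 70, 1631]);
translate([2485, 357, 0]) cube([70, 70, 1631]);
translate([354, 357, 296]) cube([2131, 70, 63]);
translate([354, 357, 1434]) cube([2131, 70, 63]);
translate([416, 427, 103]) cube([85, 23, 1535]);
translate([563, 427, 103]) cube([85, 23, 1535]);
translate([710, 427, 103]) cube([85, 23, 1535]);
translate([857, 427, 103]) cube([85, 23, 1535]);
translate([1004, 427, 103]) cube([85, 23, 1535]);
translate([1151, 427, 103]) cube([85, 23, 1535]);
translate([1298, 427, 103]) cube([85, 23, 1535]);
translate([1445, 427, 103]) cube([85, 23, 1535]);
translate([1592, 427, 103]) cube([85, 23, 1535]);
translate([1739, 427, 103]) cube([85, 23, 1535]);
translate([1886, 427, 103]) cube([85, 23, 1535]);
translate([2033, 427, 103]) cube([85, 23, 1535]);
translate([2180, 427, 103]) cube([85, 23, 1535]);
translate([2327, 427, 103]) cube([85, 23, 1535]);


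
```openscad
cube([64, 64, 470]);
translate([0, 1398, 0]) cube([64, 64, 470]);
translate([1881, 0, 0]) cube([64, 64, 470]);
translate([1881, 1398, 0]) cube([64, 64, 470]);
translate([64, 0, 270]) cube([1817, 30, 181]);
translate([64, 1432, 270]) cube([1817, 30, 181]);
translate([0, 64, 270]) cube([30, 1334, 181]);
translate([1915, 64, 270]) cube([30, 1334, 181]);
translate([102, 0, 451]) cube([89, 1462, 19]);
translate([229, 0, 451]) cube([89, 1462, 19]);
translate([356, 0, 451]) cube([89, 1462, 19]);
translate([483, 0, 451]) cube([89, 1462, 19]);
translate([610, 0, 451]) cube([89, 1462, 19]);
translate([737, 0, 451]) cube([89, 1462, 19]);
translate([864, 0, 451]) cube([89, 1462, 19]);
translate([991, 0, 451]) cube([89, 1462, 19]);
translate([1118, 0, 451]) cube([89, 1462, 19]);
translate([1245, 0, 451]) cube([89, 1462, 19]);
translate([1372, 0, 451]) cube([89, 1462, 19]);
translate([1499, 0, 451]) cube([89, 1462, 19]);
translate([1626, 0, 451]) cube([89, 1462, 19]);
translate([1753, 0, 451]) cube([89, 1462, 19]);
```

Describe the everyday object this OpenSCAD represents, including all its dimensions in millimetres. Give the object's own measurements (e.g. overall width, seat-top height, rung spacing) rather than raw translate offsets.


A bed frame 1945 mm long (x) by 1462 mm wide (y). Four 64×64 mm corner posts, 470 mm tall, at the corners of the footprint. Four rails of 30 mm thickness and 181 mm height run between adjacent posts with their undersides at z = 270 mm, their outer faces flush with the outside of the frame (the two x-running rails run between the posts' inner faces; the two y-running rails run between the posts' inner faces). 14 slats, each 89 mm wide (x) and 19 mm thick, lie across the top of the two x-running rails, running the full 1462 mm width of the frame in y; along x they sit between the end posts with a 38 mm gap after the −x posts and between neighbouring slats, leaving 39 mm before the +x posts.


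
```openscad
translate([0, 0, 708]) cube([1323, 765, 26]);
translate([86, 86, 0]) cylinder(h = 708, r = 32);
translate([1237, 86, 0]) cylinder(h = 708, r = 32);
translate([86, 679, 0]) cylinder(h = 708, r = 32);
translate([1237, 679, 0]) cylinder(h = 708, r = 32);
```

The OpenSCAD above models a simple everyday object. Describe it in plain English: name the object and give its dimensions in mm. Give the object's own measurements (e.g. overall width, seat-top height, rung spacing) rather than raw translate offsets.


A rectangular dining table. The top is 1323×765×26 mm with its upper surface at z = 734 mm. It stands on four round legs of 64 mm diameter, each leg's bounding box inset 54 mm from the nearest pair of top edges, running from the floor to the underside of the top.


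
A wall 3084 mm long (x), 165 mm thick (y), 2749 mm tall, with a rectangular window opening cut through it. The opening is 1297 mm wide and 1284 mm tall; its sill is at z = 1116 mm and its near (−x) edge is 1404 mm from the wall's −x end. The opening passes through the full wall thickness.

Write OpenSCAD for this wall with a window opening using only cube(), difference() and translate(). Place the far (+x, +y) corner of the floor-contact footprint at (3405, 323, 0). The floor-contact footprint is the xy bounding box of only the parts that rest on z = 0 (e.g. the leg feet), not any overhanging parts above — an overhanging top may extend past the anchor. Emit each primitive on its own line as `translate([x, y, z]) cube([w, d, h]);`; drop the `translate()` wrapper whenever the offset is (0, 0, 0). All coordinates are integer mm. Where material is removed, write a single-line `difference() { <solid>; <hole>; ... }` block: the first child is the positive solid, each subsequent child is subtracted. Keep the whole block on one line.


difference() { translate([321, 158, 0]) cube([3084, 165, 2749]); translate([1725, 158, 1116]) cube([1297, 165, 1284]); }


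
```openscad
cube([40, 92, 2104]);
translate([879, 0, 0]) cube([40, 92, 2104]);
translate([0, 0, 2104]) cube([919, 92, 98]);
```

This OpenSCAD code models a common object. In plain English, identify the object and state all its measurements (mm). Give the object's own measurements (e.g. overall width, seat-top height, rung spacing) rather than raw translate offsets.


A door frame. The clear opening is 839 mm wide and 2104 mm high. Two 40 mm wide jambs, 92 mm deep, stand either side of the opening from the floor to the top of the opening. A 98 mm thick head sits across the top of both jambs, spanning the full outside width of the frame.


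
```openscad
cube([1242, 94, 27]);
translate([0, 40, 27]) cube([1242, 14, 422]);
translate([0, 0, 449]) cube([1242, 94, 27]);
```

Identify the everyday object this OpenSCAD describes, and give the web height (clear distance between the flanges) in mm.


An I-beam. The web height is 422 mm.

Two wide flanges with a thin centred web — an I-beam. Overall 476 mm minus two 27 mm flanges gives a web of 476 − 2·27 = 422 mm.


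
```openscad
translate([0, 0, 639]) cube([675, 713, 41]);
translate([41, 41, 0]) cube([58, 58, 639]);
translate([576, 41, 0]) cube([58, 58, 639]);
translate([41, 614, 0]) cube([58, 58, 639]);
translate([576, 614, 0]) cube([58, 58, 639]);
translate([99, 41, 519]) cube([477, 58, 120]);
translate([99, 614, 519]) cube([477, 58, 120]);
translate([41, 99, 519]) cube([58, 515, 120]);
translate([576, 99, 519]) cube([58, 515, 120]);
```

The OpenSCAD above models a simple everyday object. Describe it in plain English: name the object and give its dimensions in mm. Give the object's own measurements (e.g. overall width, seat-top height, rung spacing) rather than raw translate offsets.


A rectangular dining table. The top is 675×713×41 mm with its upper surface at z = 680 mm. It stands on four 58×58 mm square legs, each inset 41 mm from the nearest pair of top edges, running from the floor to the underside of the top. Four apron rails, 58 mm thick and 120 mm tall, run between adjacent legs with their top edges flush with the underside of the top and their outer faces flush with the legs' outer faces.


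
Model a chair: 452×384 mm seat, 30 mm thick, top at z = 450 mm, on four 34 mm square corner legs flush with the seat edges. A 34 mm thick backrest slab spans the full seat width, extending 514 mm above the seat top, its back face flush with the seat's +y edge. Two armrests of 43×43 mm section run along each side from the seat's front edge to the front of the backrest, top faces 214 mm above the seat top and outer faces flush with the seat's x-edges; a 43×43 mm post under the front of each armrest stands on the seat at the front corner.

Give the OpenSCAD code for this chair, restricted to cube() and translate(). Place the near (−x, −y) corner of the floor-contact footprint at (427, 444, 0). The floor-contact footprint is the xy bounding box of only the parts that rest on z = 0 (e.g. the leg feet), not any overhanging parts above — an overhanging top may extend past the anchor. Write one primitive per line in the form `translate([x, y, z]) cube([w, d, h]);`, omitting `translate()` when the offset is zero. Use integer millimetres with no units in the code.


// leg_h = 450 - 30 = 420
// arm post h = 214 - 43 = 171
translate([427, 444, 420]) cube([452, 384, 30]);
translate([427, 444, 0]) cube([34, 34, 420]);
translate([845, 444, 0]) cube([34, 34, 420]);
translate([427, 794, 0]) cube([34, 34, 420]);
translate([845, 794, 0]) cube([34, 34, 420]);
translate([427, 794, 450]) cube([452, 34, 514]);
translate([427, 444, 621]) cube([43, 350, 43]);
translate([836, 444, 621]) cube([43, 350, 43]);
translate([427, 444, 450]) cube([43, 43, 171]);
translate([836, 444, 450]) cube([43, 43, 171]);


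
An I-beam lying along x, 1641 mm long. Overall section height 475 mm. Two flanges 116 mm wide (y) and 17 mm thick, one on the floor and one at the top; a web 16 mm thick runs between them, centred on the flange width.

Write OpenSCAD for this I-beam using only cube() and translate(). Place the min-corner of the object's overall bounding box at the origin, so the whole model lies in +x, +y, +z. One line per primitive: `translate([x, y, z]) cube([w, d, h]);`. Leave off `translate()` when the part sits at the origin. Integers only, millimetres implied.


cube([1641, 116, 17]);
translate([0, 50, 17]) cube([1641, 16, 441]);
translate([0, 0, 458]) cube([1641, 116, 17]);


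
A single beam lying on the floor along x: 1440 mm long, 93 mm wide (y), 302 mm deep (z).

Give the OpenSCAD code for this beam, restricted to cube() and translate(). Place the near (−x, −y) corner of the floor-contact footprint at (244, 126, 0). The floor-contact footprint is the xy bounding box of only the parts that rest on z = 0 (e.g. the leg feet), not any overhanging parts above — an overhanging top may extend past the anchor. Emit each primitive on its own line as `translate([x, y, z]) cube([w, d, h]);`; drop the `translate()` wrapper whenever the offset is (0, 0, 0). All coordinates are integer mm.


translate([244, 126, 0]) cube([1440, 93, 302]);


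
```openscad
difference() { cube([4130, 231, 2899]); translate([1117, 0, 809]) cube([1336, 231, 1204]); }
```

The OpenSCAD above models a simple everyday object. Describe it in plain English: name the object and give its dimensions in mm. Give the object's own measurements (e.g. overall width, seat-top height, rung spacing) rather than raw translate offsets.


A wall 4130 mm long (x), 231 mm thick (y), 2899 mm tall, with a rectangular window opening cut through it. The opening is 1336 mm wide and 1204 mm tall; its sill is at z = 809 mm and its near (−x) edge is 1117 mm from the wall's −x end. The opening passes through the full wall thickness.


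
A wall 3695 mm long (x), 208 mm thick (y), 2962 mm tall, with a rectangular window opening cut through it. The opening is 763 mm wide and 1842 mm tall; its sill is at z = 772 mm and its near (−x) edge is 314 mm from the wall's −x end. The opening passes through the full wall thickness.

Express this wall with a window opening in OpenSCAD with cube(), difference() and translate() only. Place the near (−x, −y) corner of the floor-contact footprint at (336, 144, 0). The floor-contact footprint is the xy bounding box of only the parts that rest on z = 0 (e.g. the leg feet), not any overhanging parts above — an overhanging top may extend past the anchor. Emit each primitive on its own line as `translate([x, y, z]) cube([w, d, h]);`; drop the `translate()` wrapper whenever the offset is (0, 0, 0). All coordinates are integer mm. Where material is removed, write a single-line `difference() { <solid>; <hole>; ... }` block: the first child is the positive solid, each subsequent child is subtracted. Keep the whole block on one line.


difference() { translate([336, 144, 0]) cube([3695, 208, 2962]); translate([650, 144, 772]) cube([763, 208, 1842]); }


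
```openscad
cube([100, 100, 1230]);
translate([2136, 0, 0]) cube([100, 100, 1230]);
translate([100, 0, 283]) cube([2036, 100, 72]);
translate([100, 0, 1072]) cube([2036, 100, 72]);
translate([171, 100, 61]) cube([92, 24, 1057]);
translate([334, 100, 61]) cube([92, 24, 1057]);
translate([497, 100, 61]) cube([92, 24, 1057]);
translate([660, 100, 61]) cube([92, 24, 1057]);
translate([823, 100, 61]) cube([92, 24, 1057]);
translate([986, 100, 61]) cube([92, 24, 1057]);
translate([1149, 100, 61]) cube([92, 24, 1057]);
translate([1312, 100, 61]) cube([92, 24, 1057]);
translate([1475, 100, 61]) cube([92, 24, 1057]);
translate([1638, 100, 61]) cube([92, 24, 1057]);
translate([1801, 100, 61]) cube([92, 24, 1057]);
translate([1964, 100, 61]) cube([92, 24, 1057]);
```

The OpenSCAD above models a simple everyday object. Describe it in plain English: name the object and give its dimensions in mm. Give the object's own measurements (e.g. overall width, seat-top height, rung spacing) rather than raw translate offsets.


A fence section. Two 100×100 mm posts, 1230 mm tall, stand on the floor with a clear span of 2036 mm between their inner faces. Two horizontal rails of 100×72 mm section span the gap between the posts with their undersides at z = 283 mm and z = 1072 mm, flush with the posts' −y face. 12 pickets, each 92 mm wide, 24 mm thick and 1057 mm tall, are fixed to the +y face of the rails with their bottoms at z = 61 mm, spaced across the span with a 71 mm gap after the −x post and between neighbouring pickets, with 80 mm left before the +x post.


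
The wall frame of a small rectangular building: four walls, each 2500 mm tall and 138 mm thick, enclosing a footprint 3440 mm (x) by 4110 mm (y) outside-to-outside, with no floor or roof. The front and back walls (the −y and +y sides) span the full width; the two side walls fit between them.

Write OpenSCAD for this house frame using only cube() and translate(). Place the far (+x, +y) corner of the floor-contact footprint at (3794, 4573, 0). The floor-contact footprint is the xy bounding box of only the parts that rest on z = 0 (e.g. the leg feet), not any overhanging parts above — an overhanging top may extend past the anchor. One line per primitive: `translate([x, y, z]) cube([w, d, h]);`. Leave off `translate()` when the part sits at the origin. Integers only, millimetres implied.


translate([354, 463, 0]) cube([3440, 138, 2500]);
translate([354, 4435, 0]) cube([3440, 138, 2500]);
translate([354, 601, 0]) cube([138, 3834, 2500]);
translate([3656, 601, 0]) cube([138, 3834, 2500]);


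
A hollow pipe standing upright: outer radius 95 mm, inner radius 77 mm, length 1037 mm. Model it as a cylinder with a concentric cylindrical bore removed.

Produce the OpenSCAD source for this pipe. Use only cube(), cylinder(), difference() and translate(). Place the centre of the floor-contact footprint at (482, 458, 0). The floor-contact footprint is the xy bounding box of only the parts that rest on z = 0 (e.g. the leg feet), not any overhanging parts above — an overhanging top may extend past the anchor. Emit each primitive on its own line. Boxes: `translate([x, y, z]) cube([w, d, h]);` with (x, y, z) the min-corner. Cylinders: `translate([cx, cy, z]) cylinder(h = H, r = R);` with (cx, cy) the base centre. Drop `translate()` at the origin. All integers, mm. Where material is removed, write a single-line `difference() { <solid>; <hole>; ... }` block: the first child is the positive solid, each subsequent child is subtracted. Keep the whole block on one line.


difference() { translate([482, 458, 0]) cylinder(h = 1037, r = 95); translate([482, 458, 0]) cylinder(h = 1037, r = 77); }


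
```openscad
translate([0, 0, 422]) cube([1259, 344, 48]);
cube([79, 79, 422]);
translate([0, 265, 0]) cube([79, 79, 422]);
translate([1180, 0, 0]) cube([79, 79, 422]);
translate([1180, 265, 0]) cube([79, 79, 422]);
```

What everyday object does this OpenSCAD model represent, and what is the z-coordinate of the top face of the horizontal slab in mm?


A bench. The seat-top height is 470 mm.

A long slab on four corner posts — a bench. The slab sits at z = 422 with thickness 48, so the top is 422 + 48 = 470 mm.


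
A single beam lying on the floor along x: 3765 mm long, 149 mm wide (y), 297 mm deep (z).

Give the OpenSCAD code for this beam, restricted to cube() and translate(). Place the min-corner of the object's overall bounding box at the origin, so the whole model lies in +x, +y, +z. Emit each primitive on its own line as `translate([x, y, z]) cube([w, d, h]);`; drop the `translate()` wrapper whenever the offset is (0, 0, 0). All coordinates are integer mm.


cube([3765, 149, 297]);


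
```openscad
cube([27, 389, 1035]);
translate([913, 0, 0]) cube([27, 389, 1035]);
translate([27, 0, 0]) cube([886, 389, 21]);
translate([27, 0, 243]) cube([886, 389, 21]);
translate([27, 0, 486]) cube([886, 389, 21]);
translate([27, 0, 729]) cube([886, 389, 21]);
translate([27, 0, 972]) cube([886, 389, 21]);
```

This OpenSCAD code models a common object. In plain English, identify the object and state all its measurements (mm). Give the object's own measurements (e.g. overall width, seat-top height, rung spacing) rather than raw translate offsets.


An open bookshelf. Two side panels, each 27 mm thick, 389 mm deep and 1035 mm tall, stand 940 mm apart (outside-to-outside). Between them sit 5 shelves, each 21 mm thick and 389 mm deep, spanning the full gap between the sides. The bottom shelf rests on the floor (its underside at z = 0) and the clear gap between one shelf's top and the next shelf's underside is 222 mm.


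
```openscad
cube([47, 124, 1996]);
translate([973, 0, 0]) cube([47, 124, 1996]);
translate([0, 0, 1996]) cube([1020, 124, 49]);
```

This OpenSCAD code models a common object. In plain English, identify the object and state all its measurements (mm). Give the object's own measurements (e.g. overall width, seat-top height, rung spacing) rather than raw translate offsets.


A door frame. The clear opening is 926 mm wide and 1996 mm high. Two 47 mm wide jambs, 124 mm deep, stand either side of the opening from the floor to the top of the opening. A 49 mm thick head sits across the top of both jambs, spanning the full outside width of the frame.


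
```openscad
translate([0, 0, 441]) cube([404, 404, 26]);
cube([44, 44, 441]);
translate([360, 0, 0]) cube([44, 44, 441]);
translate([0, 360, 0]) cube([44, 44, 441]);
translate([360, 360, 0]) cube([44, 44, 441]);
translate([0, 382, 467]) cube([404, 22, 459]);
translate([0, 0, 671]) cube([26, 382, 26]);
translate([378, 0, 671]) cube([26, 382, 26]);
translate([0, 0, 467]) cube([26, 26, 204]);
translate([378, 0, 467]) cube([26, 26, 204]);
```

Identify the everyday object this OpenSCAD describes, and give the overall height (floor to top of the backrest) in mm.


A chair. The overall height is 926 mm.

A slab on four corner posts with a tall panel at the back — a chair. The seat slab sits at z = 441 with thickness 26, and the 459 mm backrest starts at the seat top, so the overall height is 441 + 26 + 459 = 926 mm.


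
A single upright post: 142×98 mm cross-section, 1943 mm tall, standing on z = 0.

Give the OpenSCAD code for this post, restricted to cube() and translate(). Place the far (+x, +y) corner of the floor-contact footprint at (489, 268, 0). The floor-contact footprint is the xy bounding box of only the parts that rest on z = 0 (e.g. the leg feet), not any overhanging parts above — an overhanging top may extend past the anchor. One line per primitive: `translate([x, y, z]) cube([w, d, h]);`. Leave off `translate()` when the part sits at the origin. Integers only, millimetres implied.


translate([347, 170, 0]) cube([142, 98, 1943]);


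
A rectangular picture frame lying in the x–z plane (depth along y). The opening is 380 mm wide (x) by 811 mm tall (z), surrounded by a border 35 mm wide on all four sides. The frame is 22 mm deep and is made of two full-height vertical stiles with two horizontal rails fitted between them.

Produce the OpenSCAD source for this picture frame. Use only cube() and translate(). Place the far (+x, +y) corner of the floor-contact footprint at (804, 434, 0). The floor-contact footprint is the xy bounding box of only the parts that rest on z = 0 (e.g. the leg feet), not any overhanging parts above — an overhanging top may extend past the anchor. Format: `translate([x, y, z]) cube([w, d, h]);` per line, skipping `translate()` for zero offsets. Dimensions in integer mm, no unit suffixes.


translate([354, 412, 0]) cube([35, 22, 881]);
translate([769, 412, 0]) cube([35, 22, 881]);
translate([389, 412, 0]) cube([380, 22, 35]);
translate([389, 412, 846]) cube([380, 22, 35]);


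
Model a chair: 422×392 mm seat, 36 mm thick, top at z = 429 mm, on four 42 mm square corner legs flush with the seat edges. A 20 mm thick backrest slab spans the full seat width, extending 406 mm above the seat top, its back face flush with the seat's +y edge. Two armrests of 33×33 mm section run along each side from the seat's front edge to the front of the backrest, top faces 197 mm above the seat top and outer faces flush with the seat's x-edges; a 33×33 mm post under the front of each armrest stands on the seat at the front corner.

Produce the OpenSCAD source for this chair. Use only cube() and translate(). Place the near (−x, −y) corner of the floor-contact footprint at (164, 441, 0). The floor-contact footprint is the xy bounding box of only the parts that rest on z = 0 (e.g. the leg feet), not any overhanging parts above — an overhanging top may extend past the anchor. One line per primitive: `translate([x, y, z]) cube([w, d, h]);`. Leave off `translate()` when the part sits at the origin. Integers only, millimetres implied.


translate([164, 441, 393]) cube([422, 392, 36]);
translate([164, 441, 0]) cube([42, 42, 393]);
translate([544, 441, 0]) cube([42, 42, 393]);
translate([164, 791, 0]) cube([42, 42, 393]);
translate([544, 791, 0]) cube([42, 42, 393]);
translate([164, 813, 429]) cube([422, 20, 406]);
translate([164, 441, 593]) cube([33, 372, 33]);
translate([553, 441, 593]) cube([33, 372, 33]);
translate([164, 441, 429]) cube([33, 33, 164]);
translate([553, 441, 429]) cube([33, 33, 164]);


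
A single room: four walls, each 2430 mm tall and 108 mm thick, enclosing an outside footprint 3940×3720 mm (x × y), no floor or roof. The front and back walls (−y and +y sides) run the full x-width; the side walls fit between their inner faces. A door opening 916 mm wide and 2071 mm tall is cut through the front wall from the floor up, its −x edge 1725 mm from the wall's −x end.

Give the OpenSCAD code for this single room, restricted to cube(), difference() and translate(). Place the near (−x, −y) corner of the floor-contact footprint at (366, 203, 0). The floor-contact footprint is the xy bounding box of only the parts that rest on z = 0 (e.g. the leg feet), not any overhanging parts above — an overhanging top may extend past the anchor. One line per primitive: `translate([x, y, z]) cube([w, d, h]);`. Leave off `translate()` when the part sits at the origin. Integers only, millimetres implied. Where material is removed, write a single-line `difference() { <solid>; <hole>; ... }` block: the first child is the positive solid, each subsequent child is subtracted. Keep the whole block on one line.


difference() { translate([366, 203, 0]) cube([3940, 108, 2430]); translate([2091, 203, 0]) cube([916, 108, 2071]); }
translate([366, 3815, 0]) cube([3940, 108, 2430]);
translate([366, 311, 0]) cube([108, 3504, 2430]);
translate([4198, 311, 0]) cube([108, 3504, 2430]);


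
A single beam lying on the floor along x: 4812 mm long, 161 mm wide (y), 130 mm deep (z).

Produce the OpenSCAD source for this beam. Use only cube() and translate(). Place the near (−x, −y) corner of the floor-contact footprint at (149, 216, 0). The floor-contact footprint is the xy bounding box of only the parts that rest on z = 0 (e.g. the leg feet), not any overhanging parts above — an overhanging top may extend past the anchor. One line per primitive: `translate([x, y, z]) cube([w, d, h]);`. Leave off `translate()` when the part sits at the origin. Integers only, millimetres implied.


translate([149, 216, 0]) cube([4812, 161, 130]);


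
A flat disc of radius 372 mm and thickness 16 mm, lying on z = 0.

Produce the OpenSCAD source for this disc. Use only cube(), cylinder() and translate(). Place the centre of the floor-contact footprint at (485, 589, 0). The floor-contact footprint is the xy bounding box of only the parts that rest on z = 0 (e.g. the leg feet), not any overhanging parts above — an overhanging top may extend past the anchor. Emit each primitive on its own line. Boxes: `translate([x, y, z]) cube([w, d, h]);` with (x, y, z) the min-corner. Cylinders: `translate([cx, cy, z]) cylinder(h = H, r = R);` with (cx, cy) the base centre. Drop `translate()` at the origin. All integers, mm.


translate([485, 589, 0]) cylinder(h = 16, r = 372);


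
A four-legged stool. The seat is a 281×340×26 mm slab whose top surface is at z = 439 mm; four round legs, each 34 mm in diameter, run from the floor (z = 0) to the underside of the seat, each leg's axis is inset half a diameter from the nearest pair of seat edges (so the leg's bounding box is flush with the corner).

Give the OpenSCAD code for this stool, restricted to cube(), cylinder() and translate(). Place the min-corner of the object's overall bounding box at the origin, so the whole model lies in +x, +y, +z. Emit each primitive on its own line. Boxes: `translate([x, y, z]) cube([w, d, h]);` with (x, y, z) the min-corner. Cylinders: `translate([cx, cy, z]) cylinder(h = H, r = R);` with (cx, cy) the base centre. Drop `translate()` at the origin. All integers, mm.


translate([0, 0, 413]) cube([281, 340, 26]);
translate([17, 17, 0]) cylinder(h = 413, r = 17);
translate([264, 17, 0]) cylinder(h = 413, r = 17);
translate([17, 323, 0]) cylinder(h = 413, r = 17);
translate([264, 323, 0]) cylinder(h = 413, r = 17);


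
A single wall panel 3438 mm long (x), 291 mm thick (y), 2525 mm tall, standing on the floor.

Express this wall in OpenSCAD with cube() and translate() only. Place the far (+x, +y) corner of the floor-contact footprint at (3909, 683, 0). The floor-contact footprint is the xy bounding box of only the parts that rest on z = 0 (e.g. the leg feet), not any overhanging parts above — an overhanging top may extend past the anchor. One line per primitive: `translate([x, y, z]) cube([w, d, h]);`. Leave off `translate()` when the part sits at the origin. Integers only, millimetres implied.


translate([471, 392, 0]) cube([3438, 291, 2525]);


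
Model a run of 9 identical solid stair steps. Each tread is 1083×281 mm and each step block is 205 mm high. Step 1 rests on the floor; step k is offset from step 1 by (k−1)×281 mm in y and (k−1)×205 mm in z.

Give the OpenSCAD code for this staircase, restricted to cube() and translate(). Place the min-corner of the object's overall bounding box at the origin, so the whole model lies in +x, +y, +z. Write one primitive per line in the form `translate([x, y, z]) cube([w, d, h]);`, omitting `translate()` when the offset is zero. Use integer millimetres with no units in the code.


cube([1083, 281, 205]);
translate([0, 281, 205]) cube([1083, 281, 205]);
translate([0, 562, 410]) cube([1083, 281, 205]);
translate([0, 843, 615]) cube([1083, 281, 205]);
translate([0, 1124, 820]) cube([1083, 281, 205]);
translate([0, 1405, 1025]) cube([1083, 281, 205]);
translate([0, 1686, 1230]) cube([1083, 281, 205]);
translate([0, 1967, 1435]) cube([1083, 281, 205]);
translate([0, 2248, 1640]) cube([1083, 281, 205]);


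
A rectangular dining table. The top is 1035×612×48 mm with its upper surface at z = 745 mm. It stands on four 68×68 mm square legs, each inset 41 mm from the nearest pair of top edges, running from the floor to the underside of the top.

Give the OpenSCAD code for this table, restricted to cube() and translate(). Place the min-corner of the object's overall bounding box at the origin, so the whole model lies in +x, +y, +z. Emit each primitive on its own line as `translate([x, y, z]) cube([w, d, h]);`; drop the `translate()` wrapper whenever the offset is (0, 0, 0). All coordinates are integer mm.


// leg_h = 745 - 48 = 697
translate([0, 0, 697]) cube([1035, 612, 48]);
translate([41, 41, 0]) cube([68, 68, 697]);
translate([926, 41, 0]) cube([68, 68, 697]);
translate([41, 503, 0]) cube([68, 68, 697]);
translate([926, 503, 0]) cube([68, 68, 697]);
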